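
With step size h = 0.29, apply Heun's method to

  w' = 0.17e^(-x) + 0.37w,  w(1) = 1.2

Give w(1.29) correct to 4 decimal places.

Heun: k1 = f(x_n, w_n); k2 = f(x_n + h, w_n + h·k1); w_{n+1} = w_n + (h/2)·(k1 + k2).
x=1.000000, w=1.200000:
  k1 = f(1.000000, 1.200000) = 0.506540
  k2 = f(1.290000, 1.346896) = 0.545148
  w ← 1.200000 + (0.29/2)·(0.506540 + 0.545148) = 1.352495
w(1.29) ≈ 1.3525

1.3525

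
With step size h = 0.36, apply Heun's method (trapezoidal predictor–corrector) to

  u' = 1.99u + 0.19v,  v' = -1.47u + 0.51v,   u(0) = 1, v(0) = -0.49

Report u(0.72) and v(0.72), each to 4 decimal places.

3.5931, -3.0551

Heun on (u,v): k1 = f(x_n, state_n); k2 = f(x_n + h, state_n + h·k1); state_{n+1} = state_n + (h/2)·(k1 + k2).
0.000000: (1.000000, -0.490000)
  k1 = (1.896900, -1.719900)
  predictor → (1.682884, -1.109164)
  k2 = (3.138198, -3.039513)
  → (1.906318, -1.346694)
0.360000: (1.906318, -1.346694)
  k1 = (3.537700, -3.489101)
  predictor → (3.179890, -2.602771)
  k2 = (5.833454, -6.001851)
  → (3.593125, -3.055066)
(u(0.72), v(0.72)) ≈ (3.5931, -3.0551)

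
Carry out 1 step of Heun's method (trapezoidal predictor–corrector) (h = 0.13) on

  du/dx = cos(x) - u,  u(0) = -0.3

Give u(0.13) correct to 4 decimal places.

-0.1425

Heun: k1 = f(x_n, u_n); k2 = f(x_n + h, u_n + h·k1); u_{n+1} = u_n + (h/2)·(k1 + k2).
x=0.000000, u=-0.300000:
  k1 = f(0.000000, -0.300000) = 1.300000
  k2 = f(0.130000, -0.131000) = 1.122562
  u ← -0.300000 + (0.13/2)·(1.300000 + 1.122562) = -0.142533
u(0.13) ≈ -0.1425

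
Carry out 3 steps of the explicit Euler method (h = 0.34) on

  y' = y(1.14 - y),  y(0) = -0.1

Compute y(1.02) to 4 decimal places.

Euler: y_{n+1} = y_n + h·f(t_n, y_n).
t=0.000000, y=-0.100000: f=-0.124000 → y ← -0.100000 + 0.34·(-0.124000) = -0.142160
t=0.340000, y=-0.142160: f=-0.182272 → y ← -0.142160 + 0.34·(-0.182272) = -0.204132
t=0.680000, y=-0.204132: f=-0.274381 → y ← -0.204132 + 0.34·(-0.274381) = -0.297422
y(1.02) ≈ -0.2974

-0.2974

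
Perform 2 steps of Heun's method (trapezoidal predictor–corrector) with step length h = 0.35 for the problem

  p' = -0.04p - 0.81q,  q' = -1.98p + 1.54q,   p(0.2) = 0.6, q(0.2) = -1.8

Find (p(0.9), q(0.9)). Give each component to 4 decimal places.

2.7403, -7.7877

Heun on (p,q): k1 = f(t_n, state_n); k2 = f(t_n + h, state_n + h·k1); state_{n+1} = state_n + (h/2)·(k1 + k2).
0.200000: (0.600000, -1.800000)
  k1 = (1.434000, -3.960000)
  predictor → (1.101900, -3.186000)
  k2 = (2.536584, -7.088202)
  → (1.294852, -3.733435)
0.550000: (1.294852, -3.733435)
  k1 = (2.972289, -8.313298)
  predictor → (2.335153, -6.643090)
  k2 = (5.287496, -14.853961)
  → (2.740315, -7.787706)
(p(0.9), q(0.9)) ≈ (2.7403, -7.7877)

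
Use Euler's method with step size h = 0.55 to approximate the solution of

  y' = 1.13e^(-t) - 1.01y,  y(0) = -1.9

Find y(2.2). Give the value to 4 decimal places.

Euler: y_{n+1} = y_n + h·f(t_n, y_n).
t=0.000000, y=-1.900000: f=3.049000 → y ← -1.900000 + 0.55·3.049000 = -0.223050
t=0.550000, y=-0.223050: f=0.877234 → y ← -0.223050 + 0.55·0.877234 = 0.259429
t=1.100000, y=0.259429: f=0.114121 → y ← 0.259429 + 0.55·0.114121 = 0.322195
t=1.650000, y=0.322195: f=-0.108401 → y ← 0.322195 + 0.55·(-0.108401) = 0.262575
y(2.2) ≈ 0.2626

0.2626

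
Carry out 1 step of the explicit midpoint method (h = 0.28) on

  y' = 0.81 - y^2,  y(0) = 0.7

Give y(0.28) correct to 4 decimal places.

0.7715

Midpoint: k1 = f(s_n, y_n); k2 = f(s_n + h/2, y_n + (h/2)·k1); y_{n+1} = y_n + h·k2.
s=0.000000, y=0.700000:
  k1 = f(0.000000, 0.700000) = 0.320000
  k2 = f(0.140000, 0.744800) = 0.255273
  y ← 0.700000 + 0.28·0.255273 = 0.771476
y(0.28) ≈ 0.7715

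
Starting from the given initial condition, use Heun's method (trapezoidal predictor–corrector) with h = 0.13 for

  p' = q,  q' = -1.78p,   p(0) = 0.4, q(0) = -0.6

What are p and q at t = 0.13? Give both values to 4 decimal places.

0.3160, -0.6835

Heun on (p,q): k1 = f(t_n, state_n); k2 = f(t_n + h, state_n + h·k1); state_{n+1} = state_n + (h/2)·(k1 + k2).
0.000000: (0.400000, -0.600000)
  k1 = (-0.600000, -0.712000)
  predictor → (0.322000, -0.692560)
  k2 = (-0.692560, -0.573160)
  → (0.315984, -0.683535)
(p(0.13), q(0.13)) ≈ (0.3160, -0.6835)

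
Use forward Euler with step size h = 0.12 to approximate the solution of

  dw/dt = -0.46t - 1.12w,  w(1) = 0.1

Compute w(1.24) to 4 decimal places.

Euler: w_{n+1} = w_n + h·f(t_n, w_n).
t=1.000000, w=0.100000: f=-0.572000 → w ← 0.100000 + 0.12·(-0.572000) = 0.031360
t=1.120000, w=0.031360: f=-0.550323 → w ← 0.031360 + 0.12·(-0.550323) = -0.034679
w(1.24) ≈ -0.0347

-0.0347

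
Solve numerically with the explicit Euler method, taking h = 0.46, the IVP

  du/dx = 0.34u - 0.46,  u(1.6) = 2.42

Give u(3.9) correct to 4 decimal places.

Euler: u_{n+1} = u_n + h·f(x_n, u_n).
x=1.600000, u=2.420000: f=0.362800 → u ← 2.420000 + 0.46·0.362800 = 2.586888
x=2.060000, u=2.586888: f=0.419542 → u ← 2.586888 + 0.46·0.419542 = 2.779877
x=2.520000, u=2.779877: f=0.485158 → u ← 2.779877 + 0.46·0.485158 = 3.003050
x=2.980000, u=3.003050: f=0.561037 → u ← 3.003050 + 0.46·0.561037 = 3.261127
x=3.440000, u=3.261127: f=0.648783 → u ← 3.261127 + 0.46·0.648783 = 3.559567
u(3.9) ≈ 3.5596

3.5596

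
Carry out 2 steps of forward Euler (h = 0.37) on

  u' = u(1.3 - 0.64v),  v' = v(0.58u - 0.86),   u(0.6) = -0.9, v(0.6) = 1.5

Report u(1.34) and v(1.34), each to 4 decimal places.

-1.3247, 0.3404

Euler on (u,v): u_{n+1} = u_n + h·u', v_{n+1} = v_n + h·v'.
0.600000: (-0.900000, 1.500000); f=(-0.306000, -2.073000) → (-1.013220, 0.732990)
0.970000: (-1.013220, 0.732990); f=(-0.841871, -1.061126) → (-1.324712, 0.340373)
(u(1.34), v(1.34)) ≈ (-1.3247, 0.3404)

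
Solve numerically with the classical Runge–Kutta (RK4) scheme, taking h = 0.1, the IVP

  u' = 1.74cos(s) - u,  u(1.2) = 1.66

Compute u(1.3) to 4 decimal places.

1.5541

RK4: k1 = f(s_n, u_n); k2 = f(s_n + h/2, u_n + (h/2)·k1); k3 = f(s_n + h/2, u_n + (h/2)·k2); k4 = f(s_n + h, u_n + h·k3); u_{n+1} = u_n + (h/6)·(k1 + 2k2 + 2k3 + k4).
s=1.200000, u=1.660000:
  k1 = f(1.200000, 1.660000) = -1.029498
  k2 = f(1.250000, 1.608525) = -1.059864
  k3 = f(1.250000, 1.607007) = -1.058346
  k4 = f(1.300000, 1.554165) = -1.088717
  u ← 1.660000 + (0.1/6)·(k1 + 2k2 + 2k3 + k4) = 1.554089
u(1.3) ≈ 1.5541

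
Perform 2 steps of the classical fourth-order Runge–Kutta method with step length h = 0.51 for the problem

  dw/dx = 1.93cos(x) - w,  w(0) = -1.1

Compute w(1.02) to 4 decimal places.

RK4: k1 = f(x_n, w_n); k2 = f(x_n + h/2, w_n + (h/2)·k1); k3 = f(x_n + h/2, w_n + (h/2)·k2); k4 = f(x_n + h, w_n + h·k3); w_{n+1} = w_n + (h/6)·(k1 + 2k2 + 2k3 + k4).
x=0.000000, w=-1.100000:
  k1 = f(0.000000, -1.100000) = 3.030000
  k2 = f(0.255000, -0.327350) = 2.194940
  k3 = f(0.255000, -0.540290) = 2.407880
  k4 = f(0.510000, 0.128019) = 1.556378
  w ← -1.100000 + (0.51/6)·(k1 + 2k2 + 2k3 + k4) = 0.072322
x=0.510000, w=0.072322:
  k1 = f(0.510000, 0.072322) = 1.612075
  k2 = f(0.765000, 0.483401) = 0.908867
  k3 = f(0.765000, 0.304083) = 1.088185
  k4 = f(1.020000, 0.627296) = 0.382800
  w ← 0.072322 + (0.51/6)·(k1 + 2k2 + 2k3 + k4) = 0.581385
w(1.02) ≈ 0.5814

0.5814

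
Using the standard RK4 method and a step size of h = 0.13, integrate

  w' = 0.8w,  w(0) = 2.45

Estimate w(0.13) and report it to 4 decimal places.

RK4: k1 = f(t_n, w_n); k2 = f(t_n + h/2, w_n + (h/2)·k1); k3 = f(t_n + h/2, w_n + (h/2)·k2); k4 = f(t_n + h, w_n + h·k3); w_{n+1} = w_n + (h/6)·(k1 + 2k2 + 2k3 + k4).
t=0.000000, w=2.450000:
  k1 = f(0.000000, 2.450000) = 1.960000
  k2 = f(0.065000, 2.577400) = 2.061920
  k3 = f(0.065000, 2.584025) = 2.067220
  k4 = f(0.130000, 2.718739) = 2.174991
  w ← 2.450000 + (0.13/6)·(k1 + 2k2 + 2k3 + k4) = 2.718521
w(0.13) ≈ 2.7185

2.7185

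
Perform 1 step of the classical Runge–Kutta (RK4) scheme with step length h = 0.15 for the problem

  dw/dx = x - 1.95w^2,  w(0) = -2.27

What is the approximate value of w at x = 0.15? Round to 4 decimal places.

-6.4518

RK4: k1 = f(x_n, w_n); k2 = f(x_n + h/2, w_n + (h/2)·k1); k3 = f(x_n + h/2, w_n + (h/2)·k2); k4 = f(x_n + h, w_n + h·k3); w_{n+1} = w_n + (h/6)·(k1 + 2k2 + 2k3 + k4).
x=0.000000, w=-2.270000:
  k1 = f(0.000000, -2.270000) = -10.048155
  k2 = f(0.075000, -3.023612) = -17.752343
  k3 = f(0.075000, -3.601426) = -25.217021
  k4 = f(0.150000, -6.052553) = -71.285130
  w ← -2.270000 + (0.15/6)·(k1 + 2k2 + 2k3 + k4) = -6.451800
w(0.15) ≈ -6.4518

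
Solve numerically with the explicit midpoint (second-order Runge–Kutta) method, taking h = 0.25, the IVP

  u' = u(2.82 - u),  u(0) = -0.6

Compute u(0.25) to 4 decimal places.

Midpoint: k1 = f(x_n, u_n); k2 = f(x_n + h/2, u_n + (h/2)·k1); u_{n+1} = u_n + h·k2.
x=0.000000, u=-0.600000:
  k1 = f(0.000000, -0.600000) = -2.052000
  k2 = f(0.125000, -0.856500) = -3.148922
  u ← -0.600000 + 0.25·(-3.148922) = -1.387231
u(0.25) ≈ -1.3872

-1.3872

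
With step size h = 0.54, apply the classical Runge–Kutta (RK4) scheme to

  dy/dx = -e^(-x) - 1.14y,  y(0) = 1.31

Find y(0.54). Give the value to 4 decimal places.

RK4: k1 = f(x_n, y_n); k2 = f(x_n + h/2, y_n + (h/2)·k1); k3 = f(x_n + h/2, y_n + (h/2)·k2); k4 = f(x_n + h, y_n + h·k3); y_{n+1} = y_n + (h/6)·(k1 + 2k2 + 2k3 + k4).
x=0.000000, y=1.310000:
  k1 = f(0.000000, 1.310000) = -2.493400
  k2 = f(0.270000, 0.636782) = -1.489311
  k3 = f(0.270000, 0.907886) = -1.798370
  k4 = f(0.540000, 0.338880) = -0.969072
  y ← 1.310000 + (0.54/6)·(k1 + 2k2 + 2k3 + k4) = 0.406595
y(0.54) ≈ 0.4066

0.4066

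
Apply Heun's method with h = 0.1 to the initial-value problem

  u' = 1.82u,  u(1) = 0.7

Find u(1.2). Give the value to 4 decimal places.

1.0056

Heun: k1 = f(x_n, u_n); k2 = f(x_n + h, u_n + h·k1); u_{n+1} = u_n + (h/2)·(k1 + k2).
x=1.000000, u=0.700000:
  k1 = f(1.000000, 0.700000) = 1.274000
  k2 = f(1.100000, 0.827400) = 1.505868
  u ← 0.700000 + (0.1/2)·(1.274000 + 1.505868) = 0.838993
x=1.100000, u=0.838993:
  k1 = f(1.100000, 0.838993) = 1.526968
  k2 = f(1.200000, 0.991690) = 1.804876
  u ← 0.838993 + (0.1/2)·(1.526968 + 1.804876) = 1.005586
u(1.2) ≈ 1.0056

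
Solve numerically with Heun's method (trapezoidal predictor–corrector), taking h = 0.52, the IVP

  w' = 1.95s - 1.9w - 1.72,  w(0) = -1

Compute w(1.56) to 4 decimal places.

0.2113

Heun: k1 = f(s_n, w_n); k2 = f(s_n + h, w_n + h·k1); w_{n+1} = w_n + (h/2)·(k1 + k2).
s=0.000000, w=-1.000000:
  k1 = f(0.000000, -1.000000) = 0.180000
  k2 = f(0.520000, -0.906400) = 1.016160
  w ← -1.000000 + (0.52/2)·(0.180000 + 1.016160) = -0.688998
s=0.520000, w=-0.688998:
  k1 = f(0.520000, -0.688998) = 0.603097
  k2 = f(1.040000, -0.375388) = 1.021237
  w ← -0.688998 + (0.52/2)·(0.603097 + 1.021237) = -0.266672
s=1.040000, w=-0.266672:
  k1 = f(1.040000, -0.266672) = 0.814676
  k2 = f(1.560000, 0.156960) = 1.023776
  w ← -0.266672 + (0.52/2)·(0.814676 + 1.023776) = 0.211326
w(1.56) ≈ 0.2113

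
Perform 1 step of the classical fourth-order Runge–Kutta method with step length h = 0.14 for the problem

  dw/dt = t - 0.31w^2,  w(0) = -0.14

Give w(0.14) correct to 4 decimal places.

RK4: k1 = f(t_n, w_n); k2 = f(t_n + h/2, w_n + (h/2)·k1); k3 = f(t_n + h/2, w_n + (h/2)·k2); k4 = f(t_n + h, w_n + h·k3); w_{n+1} = w_n + (h/6)·(k1 + 2k2 + 2k3 + k4).
t=0.000000, w=-0.140000:
  k1 = f(0.000000, -0.140000) = -0.006076
  k2 = f(0.070000, -0.140425) = 0.063887
  k3 = f(0.070000, -0.135528) = 0.064306
  k4 = f(0.140000, -0.130997) = 0.134680
  w ← -0.140000 + (0.14/6)·(k1 + 2k2 + 2k3 + k4) = -0.131017
w(0.14) ≈ -0.1310

-0.1310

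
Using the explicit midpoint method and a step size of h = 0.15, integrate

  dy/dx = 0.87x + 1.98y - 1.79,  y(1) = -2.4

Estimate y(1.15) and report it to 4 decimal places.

Midpoint: k1 = f(x_n, y_n); k2 = f(x_n + h/2, y_n + (h/2)·k1); y_{n+1} = y_n + h·k2.
x=1.000000, y=-2.400000:
  k1 = f(1.000000, -2.400000) = -5.672000
  k2 = f(1.075000, -2.825400) = -6.449042
  y ← -2.400000 + 0.15·(-6.449042) = -3.367356
y(1.15) ≈ -3.3674

-3.3674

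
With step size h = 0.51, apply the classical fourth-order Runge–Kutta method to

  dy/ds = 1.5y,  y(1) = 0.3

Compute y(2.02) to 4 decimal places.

RK4: k1 = f(s_n, y_n); k2 = f(s_n + h/2, y_n + (h/2)·k1); k3 = f(s_n + h/2, y_n + (h/2)·k2); k4 = f(s_n + h, y_n + h·k3); y_{n+1} = y_n + (h/6)·(k1 + 2k2 + 2k3 + k4).
s=1.000000, y=0.300000:
  k1 = f(1.000000, 0.300000) = 0.450000
  k2 = f(1.255000, 0.414750) = 0.622125
  k3 = f(1.255000, 0.458642) = 0.687963
  k4 = f(1.510000, 0.650861) = 0.976292
  y ← 0.300000 + (0.51/6)·(k1 + 2k2 + 2k3 + k4) = 0.643950
s=1.510000, y=0.643950:
  k1 = f(1.510000, 0.643950) = 0.965925
  k2 = f(1.765000, 0.890260) = 1.335391
  k3 = f(1.765000, 0.984474) = 1.476712
  k4 = f(2.020000, 1.397073) = 2.095609
  y ← 0.643950 + (0.51/6)·(k1 + 2k2 + 2k3 + k4) = 1.382237
y(2.02) ≈ 1.3822

1.3822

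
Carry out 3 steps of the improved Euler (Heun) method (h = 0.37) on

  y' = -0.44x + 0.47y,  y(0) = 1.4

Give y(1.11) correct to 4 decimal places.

2.0361

Heun: k1 = f(x_n, y_n); k2 = f(x_n + h, y_n + h·k1); y_{n+1} = y_n + (h/2)·(k1 + k2).
x=0.000000, y=1.400000:
  k1 = f(0.000000, 1.400000) = 0.658000
  k2 = f(0.370000, 1.643460) = 0.609626
  y ← 1.400000 + (0.37/2)·(0.658000 + 0.609626) = 1.634511
x=0.370000, y=1.634511:
  k1 = f(0.370000, 1.634511) = 0.605420
  k2 = f(0.740000, 1.858516) = 0.547903
  y ← 1.634511 + (0.37/2)·(0.605420 + 0.547903) = 1.847876
x=0.740000, y=1.847876:
  k1 = f(0.740000, 1.847876) = 0.542902
  k2 = f(1.110000, 2.048749) = 0.474512
  y ← 1.847876 + (0.37/2)·(0.542902 + 0.474512) = 2.036097
y(1.11) ≈ 2.0361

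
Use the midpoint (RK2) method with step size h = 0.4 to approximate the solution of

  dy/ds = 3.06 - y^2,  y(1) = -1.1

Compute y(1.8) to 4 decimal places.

1.0262

Midpoint: k1 = f(s_n, y_n); k2 = f(s_n + h/2, y_n + (h/2)·k1); y_{n+1} = y_n + h·k2.
s=1.000000, y=-1.100000:
  k1 = f(1.000000, -1.100000) = 1.850000
  k2 = f(1.200000, -0.730000) = 2.527100
  y ← -1.100000 + 0.4·2.527100 = -0.089160
s=1.400000, y=-0.089160:
  k1 = f(1.400000, -0.089160) = 3.052050
  k2 = f(1.600000, 0.521250) = 2.788298
  y ← -0.089160 + 0.4·2.788298 = 1.026159
y(1.8) ≈ 1.0262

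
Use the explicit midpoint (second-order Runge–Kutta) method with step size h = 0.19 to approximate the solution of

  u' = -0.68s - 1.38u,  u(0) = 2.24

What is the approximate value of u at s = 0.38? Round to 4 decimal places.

Midpoint: k1 = f(s_n, u_n); k2 = f(s_n + h/2, u_n + (h/2)·k1); u_{n+1} = u_n + h·k2.
s=0.000000, u=2.240000:
  k1 = f(0.000000, 2.240000) = -3.091200
  k2 = f(0.095000, 1.946336) = -2.750544
  u ← 2.240000 + 0.19·(-2.750544) = 1.717397
s=0.190000, u=1.717397:
  k1 = f(0.190000, 1.717397) = -2.499207
  k2 = f(0.285000, 1.479972) = -2.236161
  u ← 1.717397 + 0.19·(-2.236161) = 1.292526
u(0.38) ≈ 1.2925

1.2925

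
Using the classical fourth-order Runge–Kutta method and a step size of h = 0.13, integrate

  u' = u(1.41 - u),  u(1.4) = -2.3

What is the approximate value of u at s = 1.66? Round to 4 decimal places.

RK4: k1 = f(s_n, u_n); k2 = f(s_n + h/2, u_n + (h/2)·k1); k3 = f(s_n + h/2, u_n + (h/2)·k2); k4 = f(s_n + h, u_n + h·k3); u_{n+1} = u_n + (h/6)·(k1 + 2k2 + 2k3 + k4).
s=1.400000, u=-2.300000:
  k1 = f(1.400000, -2.300000) = -8.533000
  k2 = f(1.465000, -2.854645) = -12.174048
  k3 = f(1.465000, -3.091313) = -13.914968
  k4 = f(1.530000, -4.108946) = -22.677050
  u ← -2.300000 + (0.13/6)·(k1 + 2k2 + 2k3 + k4) = -4.106742
s=1.530000, u=-4.106742:
  k1 = f(1.530000, -4.106742) = -22.655834
  k2 = f(1.595000, -5.579371) = -38.996293
  k3 = f(1.595000, -6.641501) = -53.474049
  k4 = f(1.660000, -11.058368) = -137.879805
  u ← -4.106742 + (0.13/6)·(k1 + 2k2 + 2k3 + k4) = -11.592062
u(1.66) ≈ -11.5921

-11.5921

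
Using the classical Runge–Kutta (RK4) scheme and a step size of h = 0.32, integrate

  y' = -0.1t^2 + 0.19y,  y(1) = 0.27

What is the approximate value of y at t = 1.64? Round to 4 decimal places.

RK4: k1 = f(t_n, y_n); k2 = f(t_n + h/2, y_n + (h/2)·k1); k3 = f(t_n + h/2, y_n + (h/2)·k2); k4 = f(t_n + h, y_n + h·k3); y_{n+1} = y_n + (h/6)·(k1 + 2k2 + 2k3 + k4).
t=1.000000, y=0.270000:
  k1 = f(1.000000, 0.270000) = -0.048700
  k2 = f(1.160000, 0.262208) = -0.084740
  k3 = f(1.160000, 0.256442) = -0.085836
  k4 = f(1.320000, 0.242532) = -0.128159
  y ← 0.270000 + (0.32/6)·(k1 + 2k2 + 2k3 + k4) = 0.242373
t=1.320000, y=0.242373:
  k1 = f(1.320000, 0.242373) = -0.128189
  k2 = f(1.480000, 0.221862) = -0.176886
  k3 = f(1.480000, 0.214071) = -0.178367
  k4 = f(1.640000, 0.185295) = -0.233754
  y ← 0.242373 + (0.32/6)·(k1 + 2k2 + 2k3 + k4) = 0.185175
y(1.64) ≈ 0.1852

0.1852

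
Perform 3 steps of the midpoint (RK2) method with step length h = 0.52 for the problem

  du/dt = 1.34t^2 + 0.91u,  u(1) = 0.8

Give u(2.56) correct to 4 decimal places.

Midpoint: k1 = f(t_n, u_n); k2 = f(t_n + h/2, u_n + (h/2)·k1); u_{n+1} = u_n + h·k2.
t=1.000000, u=0.800000:
  k1 = f(1.000000, 0.800000) = 2.068000
  k2 = f(1.260000, 1.337680) = 3.344673
  u ← 0.800000 + 0.52·3.344673 = 2.539230
t=1.520000, u=2.539230:
  k1 = f(1.520000, 2.539230) = 5.406635
  k2 = f(1.780000, 3.944955) = 7.835565
  u ← 2.539230 + 0.52·7.835565 = 6.613724
t=2.040000, u=6.613724:
  k1 = f(2.040000, 6.613724) = 11.595033
  k2 = f(2.300000, 9.628432) = 15.850473
  u ← 6.613724 + 0.52·15.850473 = 14.855970
u(2.56) ≈ 14.8560

14.8560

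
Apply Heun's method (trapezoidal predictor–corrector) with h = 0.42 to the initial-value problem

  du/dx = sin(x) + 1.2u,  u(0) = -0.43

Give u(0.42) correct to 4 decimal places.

-0.6157

Heun: k1 = f(x_n, u_n); k2 = f(x_n + h, u_n + h·k1); u_{n+1} = u_n + (h/2)·(k1 + k2).
x=0.000000, u=-0.430000:
  k1 = f(0.000000, -0.430000) = -0.516000
  k2 = f(0.420000, -0.646720) = -0.368304
  u ← -0.430000 + (0.42/2)·(-0.516000 + (-0.368304)) = -0.615704
u(0.42) ≈ -0.6157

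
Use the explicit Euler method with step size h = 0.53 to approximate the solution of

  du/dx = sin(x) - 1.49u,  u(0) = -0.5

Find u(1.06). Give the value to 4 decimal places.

Euler: u_{n+1} = u_n + h·f(x_n, u_n).
x=0.000000, u=-0.500000: f=0.745000 → u ← -0.500000 + 0.53·0.745000 = -0.105150
x=0.530000, u=-0.105150: f=0.662207 → u ← -0.105150 + 0.53·0.662207 = 0.245820
u(1.06) ≈ 0.2458

0.2458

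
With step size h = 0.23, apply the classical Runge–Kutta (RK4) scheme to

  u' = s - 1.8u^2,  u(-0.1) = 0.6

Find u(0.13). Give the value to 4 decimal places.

0.4850

RK4: k1 = f(s_n, u_n); k2 = f(s_n + h/2, u_n + (h/2)·k1); k3 = f(s_n + h/2, u_n + (h/2)·k2); k4 = f(s_n + h, u_n + h·k3); u_{n+1} = u_n + (h/6)·(k1 + 2k2 + 2k3 + k4).
s=-0.100000, u=0.600000:
  k1 = f(-0.100000, 0.600000) = -0.748000
  k2 = f(0.015000, 0.513980) = -0.460516
  k3 = f(0.015000, 0.547041) = -0.523656
  k4 = f(0.130000, 0.479559) = -0.283958
  u ← 0.600000 + (0.23/6)·(k1 + 2k2 + 2k3 + k4) = 0.484988
u(0.13) ≈ 0.4850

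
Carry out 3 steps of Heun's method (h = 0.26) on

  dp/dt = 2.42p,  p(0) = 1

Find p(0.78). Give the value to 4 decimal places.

Heun: k1 = f(t_n, p_n); k2 = f(t_n + h, p_n + h·k1); p_{n+1} = p_n + (h/2)·(k1 + k2).
t=0.000000, p=1.000000:
  k1 = f(0.000000, 1.000000) = 2.420000
  k2 = f(0.260000, 1.629200) = 3.942664
  p ← 1.000000 + (0.26/2)·(2.420000 + 3.942664) = 1.827146
t=0.260000, p=1.827146:
  k1 = f(0.260000, 1.827146) = 4.421694
  k2 = f(0.520000, 2.976787) = 7.203824
  p ← 1.827146 + (0.26/2)·(4.421694 + 7.203824) = 3.338464
t=0.520000, p=3.338464:
  k1 = f(0.520000, 3.338464) = 8.079082
  k2 = f(0.780000, 5.439025) = 13.162441
  p ← 3.338464 + (0.26/2)·(8.079082 + 13.162441) = 6.099862
p(0.78) ≈ 6.0999

6.0999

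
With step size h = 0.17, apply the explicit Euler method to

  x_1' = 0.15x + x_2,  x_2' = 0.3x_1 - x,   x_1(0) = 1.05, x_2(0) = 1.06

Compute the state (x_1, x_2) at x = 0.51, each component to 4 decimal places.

1.6276, 1.1622

Euler on (x_1,x_2): x_1_{n+1} = x_1_n + h·x_1', x_2_{n+1} = x_2_n + h·x_2'.
0.000000: (1.050000, 1.060000); f=(1.060000, 0.315000) → (1.230200, 1.113550)
0.170000: (1.230200, 1.113550); f=(1.139050, 0.199060) → (1.423839, 1.147390)
0.340000: (1.423839, 1.147390); f=(1.198390, 0.087152) → (1.627565, 1.162206)
(x_1(0.51), x_2(0.51)) ≈ (1.6276, 1.1622)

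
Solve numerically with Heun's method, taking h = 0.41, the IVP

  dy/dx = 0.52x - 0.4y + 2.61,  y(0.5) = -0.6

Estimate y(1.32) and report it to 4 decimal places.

1.7259

Heun: k1 = f(x_n, y_n); k2 = f(x_n + h, y_n + h·k1); y_{n+1} = y_n + (h/2)·(k1 + k2).
x=0.500000, y=-0.600000:
  k1 = f(0.500000, -0.600000) = 3.110000
  k2 = f(0.910000, 0.675100) = 2.813160
  y ← -0.600000 + (0.41/2)·(3.110000 + 2.813160) = 0.614248
x=0.910000, y=0.614248:
  k1 = f(0.910000, 0.614248) = 2.837501
  k2 = f(1.320000, 1.777623) = 2.585351
  y ← 0.614248 + (0.41/2)·(2.837501 + 2.585351) = 1.725932
y(1.32) ≈ 1.7259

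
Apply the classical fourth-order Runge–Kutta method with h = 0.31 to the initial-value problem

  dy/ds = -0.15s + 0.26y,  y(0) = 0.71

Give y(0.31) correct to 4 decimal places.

0.7622

RK4: k1 = f(s_n, y_n); k2 = f(s_n + h/2, y_n + (h/2)·k1); k3 = f(s_n + h/2, y_n + (h/2)·k2); k4 = f(s_n + h, y_n + h·k3); y_{n+1} = y_n + (h/6)·(k1 + 2k2 + 2k3 + k4).
s=0.000000, y=0.710000:
  k1 = f(0.000000, 0.710000) = 0.184600
  k2 = f(0.155000, 0.738613) = 0.168789
  k3 = f(0.155000, 0.736162) = 0.168152
  k4 = f(0.310000, 0.762127) = 0.151653
  y ← 0.710000 + (0.31/6)·(k1 + 2k2 + 2k3 + k4) = 0.762190
y(0.31) ≈ 0.7622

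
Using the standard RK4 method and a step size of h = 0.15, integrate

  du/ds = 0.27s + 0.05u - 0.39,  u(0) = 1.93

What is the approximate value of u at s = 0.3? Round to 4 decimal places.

RK4: k1 = f(s_n, u_n); k2 = f(s_n + h/2, u_n + (h/2)·k1); k3 = f(s_n + h/2, u_n + (h/2)·k2); k4 = f(s_n + h, u_n + h·k3); u_{n+1} = u_n + (h/6)·(k1 + 2k2 + 2k3 + k4).
s=0.000000, u=1.930000:
  k1 = f(0.000000, 1.930000) = -0.293500
  k2 = f(0.075000, 1.907987) = -0.274351
  k3 = f(0.075000, 1.909424) = -0.274279
  k4 = f(0.150000, 1.888858) = -0.255057
  u ← 1.930000 + (0.15/6)·(k1 + 2k2 + 2k3 + k4) = 1.888855
s=0.150000, u=1.888855:
  k1 = f(0.150000, 1.888855) = -0.255057
  k2 = f(0.225000, 1.869725) = -0.235764
  k3 = f(0.225000, 1.871172) = -0.235691
  k4 = f(0.300000, 1.853501) = -0.216325
  u ← 1.888855 + (0.15/6)·(k1 + 2k2 + 2k3 + k4) = 1.853497
u(0.3) ≈ 1.8535

1.8535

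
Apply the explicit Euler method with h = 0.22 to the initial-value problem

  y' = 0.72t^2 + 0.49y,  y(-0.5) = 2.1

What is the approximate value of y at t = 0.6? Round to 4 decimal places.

Euler: y_{n+1} = y_n + h·f(t_n, y_n).
t=-0.500000, y=2.100000: f=1.209000 → y ← 2.100000 + 0.22·1.209000 = 2.365980
t=-0.280000, y=2.365980: f=1.215778 → y ← 2.365980 + 0.22·1.215778 = 2.633451
t=-0.060000, y=2.633451: f=1.292983 → y ← 2.633451 + 0.22·1.292983 = 2.917907
t=0.160000, y=2.917907: f=1.448207 → y ← 2.917907 + 0.22·1.448207 = 3.236513
t=0.380000, y=3.236513: f=1.689859 → y ← 3.236513 + 0.22·1.689859 = 3.608282
y(0.6) ≈ 3.6083

3.6083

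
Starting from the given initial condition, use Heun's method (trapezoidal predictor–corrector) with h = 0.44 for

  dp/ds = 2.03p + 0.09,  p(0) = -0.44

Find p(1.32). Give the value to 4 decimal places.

Heun: k1 = f(s_n, p_n); k2 = f(s_n + h, p_n + h·k1); p_{n+1} = p_n + (h/2)·(k1 + k2).
s=0.000000, p=-0.440000:
  k1 = f(0.000000, -0.440000) = -0.803200
  k2 = f(0.440000, -0.793408) = -1.520618
  p ← -0.440000 + (0.44/2)·(-0.803200 + (-1.520618)) = -0.951240
s=0.440000, p=-0.951240:
  k1 = f(0.440000, -0.951240) = -1.841017
  k2 = f(0.880000, -1.761288) = -3.485414
  p ← -0.951240 + (0.44/2)·(-1.841017 + (-3.485414)) = -2.123055
s=0.880000, p=-2.123055:
  k1 = f(0.880000, -2.123055) = -4.219801
  k2 = f(1.320000, -3.979767) = -7.988928
  p ← -2.123055 + (0.44/2)·(-4.219801 + (-7.988928)) = -4.808975
p(1.32) ≈ -4.8090

-4.8090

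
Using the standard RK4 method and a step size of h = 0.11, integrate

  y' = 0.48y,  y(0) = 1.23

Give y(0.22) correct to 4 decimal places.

RK4: k1 = f(x_n, y_n); k2 = f(x_n + h/2, y_n + (h/2)·k1); k3 = f(x_n + h/2, y_n + (h/2)·k2); k4 = f(x_n + h, y_n + h·k3); y_{n+1} = y_n + (h/6)·(k1 + 2k2 + 2k3 + k4).
x=0.000000, y=1.230000:
  k1 = f(0.000000, 1.230000) = 0.590400
  k2 = f(0.055000, 1.262472) = 0.605987
  k3 = f(0.055000, 1.263329) = 0.606398
  k4 = f(0.110000, 1.296704) = 0.622418
  y ← 1.230000 + (0.11/6)·(k1 + 2k2 + 2k3 + k4) = 1.296689
x=0.110000, y=1.296689:
  k1 = f(0.110000, 1.296689) = 0.622411
  k2 = f(0.165000, 1.330922) = 0.638842
  k3 = f(0.165000, 1.331825) = 0.639276
  k4 = f(0.220000, 1.367009) = 0.656165
  y ← 1.296689 + (0.11/6)·(k1 + 2k2 + 2k3 + k4) = 1.366994
y(0.22) ≈ 1.3670

1.3670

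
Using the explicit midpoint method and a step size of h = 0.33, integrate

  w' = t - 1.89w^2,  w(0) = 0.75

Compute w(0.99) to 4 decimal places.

0.6391

Midpoint: k1 = f(t_n, w_n); k2 = f(t_n + h/2, w_n + (h/2)·k1); w_{n+1} = w_n + h·k2.
t=0.000000, w=0.750000:
  k1 = f(0.000000, 0.750000) = -1.063125
  k2 = f(0.165000, 0.574584) = -0.458978
  w ← 0.750000 + 0.33·(-0.458978) = 0.598537
t=0.330000, w=0.598537:
  k1 = f(0.330000, 0.598537) = -0.347086
  k2 = f(0.495000, 0.541268) = -0.058715
  w ← 0.598537 + 0.33·(-0.058715) = 0.579161
t=0.660000, w=0.579161:
  k1 = f(0.660000, 0.579161) = 0.026042
  k2 = f(0.825000, 0.583458) = 0.181600
  w ← 0.579161 + 0.33·0.181600 = 0.639089
w(0.99) ≈ 0.6391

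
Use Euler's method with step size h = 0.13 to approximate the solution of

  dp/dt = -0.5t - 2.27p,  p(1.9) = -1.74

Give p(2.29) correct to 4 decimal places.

Euler: p_{n+1} = p_n + h·f(t_n, p_n).
t=1.900000, p=-1.740000: f=2.999800 → p ← -1.740000 + 0.13·2.999800 = -1.350026
t=2.030000, p=-1.350026: f=2.049559 → p ← -1.350026 + 0.13·2.049559 = -1.083583
t=2.160000, p=-1.083583: f=1.379734 → p ← -1.083583 + 0.13·1.379734 = -0.904218
p(2.29) ≈ -0.9042

-0.9042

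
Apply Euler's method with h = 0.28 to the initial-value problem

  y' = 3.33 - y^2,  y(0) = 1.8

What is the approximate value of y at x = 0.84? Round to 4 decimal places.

1.8248

Euler: y_{n+1} = y_n + h·f(x_n, y_n).
x=0.000000, y=1.800000: f=0.090000 → y ← 1.800000 + 0.28·0.090000 = 1.825200
x=0.280000, y=1.825200: f=-0.001355 → y ← 1.825200 + 0.28·(-0.001355) = 1.824821
x=0.560000, y=1.824821: f=0.000030 → y ← 1.824821 + 0.28·0.000030 = 1.824829
y(0.84) ≈ 1.8248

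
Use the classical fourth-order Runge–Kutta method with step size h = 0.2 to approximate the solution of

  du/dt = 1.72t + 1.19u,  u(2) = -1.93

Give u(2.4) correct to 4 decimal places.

RK4: k1 = f(t_n, u_n); k2 = f(t_n + h/2, u_n + (h/2)·k1); k3 = f(t_n + h/2, u_n + (h/2)·k2); k4 = f(t_n + h, u_n + h·k3); u_{n+1} = u_n + (h/6)·(k1 + 2k2 + 2k3 + k4).
t=2.000000, u=-1.930000:
  k1 = f(2.000000, -1.930000) = 1.143300
  k2 = f(2.100000, -1.815670) = 1.451353
  k3 = f(2.100000, -1.784865) = 1.488011
  k4 = f(2.200000, -1.632398) = 1.841447
  u ← -1.930000 + (0.2/6)·(k1 + 2k2 + 2k3 + k4) = -1.634551
t=2.200000, u=-1.634551:
  k1 = f(2.200000, -1.634551) = 1.838884
  k2 = f(2.300000, -1.450662) = 2.229712
  k3 = f(2.300000, -1.411580) = 2.276220
  k4 = f(2.400000, -1.179307) = 2.724625
  u ← -1.634551 + (0.2/6)·(k1 + 2k2 + 2k3 + k4) = -1.182038
u(2.4) ≈ -1.1820

-1.1820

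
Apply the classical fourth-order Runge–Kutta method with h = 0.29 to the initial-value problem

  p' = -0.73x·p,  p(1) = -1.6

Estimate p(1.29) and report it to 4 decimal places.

-1.2556

RK4: k1 = f(x_n, p_n); k2 = f(x_n + h/2, p_n + (h/2)·k1); k3 = f(x_n + h/2, p_n + (h/2)·k2); k4 = f(x_n + h, p_n + h·k3); p_{n+1} = p_n + (h/6)·(k1 + 2k2 + 2k3 + k4).
x=1.000000, p=-1.600000:
  k1 = f(1.000000, -1.600000) = 1.168000
  k2 = f(1.145000, -1.430640) = 1.195800
  k3 = f(1.145000, -1.426609) = 1.192431
  k4 = f(1.290000, -1.254195) = 1.181075
  p ← -1.600000 + (0.29/6)·(k1 + 2k2 + 2k3 + k4) = -1.255599
p(1.29) ≈ -1.2556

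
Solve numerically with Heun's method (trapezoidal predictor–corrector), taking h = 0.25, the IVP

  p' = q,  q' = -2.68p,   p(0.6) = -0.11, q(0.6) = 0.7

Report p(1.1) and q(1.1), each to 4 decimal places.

0.2468, 0.6055

Heun on (p,q): k1 = f(s_n, state_n); k2 = f(s_n + h, state_n + h·k1); state_{n+1} = state_n + (h/2)·(k1 + k2).
0.600000: (-0.110000, 0.700000)
  k1 = (0.700000, 0.294800)
  predictor → (0.065000, 0.773700)
  k2 = (0.773700, -0.174200)
  → (0.074213, 0.715075)
0.850000: (0.074213, 0.715075)
  k1 = (0.715075, -0.198890)
  predictor → (0.252981, 0.665353)
  k2 = (0.665353, -0.677990)
  → (0.246766, 0.605465)
(p(1.1), q(1.1)) ≈ (0.2468, 0.6055)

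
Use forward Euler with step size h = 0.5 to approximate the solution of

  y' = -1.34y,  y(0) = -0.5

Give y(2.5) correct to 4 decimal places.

-0.0020

Euler: y_{n+1} = y_n + h·f(x_n, y_n).
x=0.000000, y=-0.500000: f=0.670000 → y ← -0.500000 + 0.5·0.670000 = -0.165000
x=0.500000, y=-0.165000: f=0.221100 → y ← -0.165000 + 0.5·0.221100 = -0.054450
x=1.000000, y=-0.054450: f=0.072963 → y ← -0.054450 + 0.5·0.072963 = -0.017968
x=1.500000, y=-0.017968: f=0.024078 → y ← -0.017968 + 0.5·0.024078 = -0.005930
x=2.000000, y=-0.005930: f=0.007946 → y ← -0.005930 + 0.5·0.007946 = -0.001957
y(2.5) ≈ -0.0020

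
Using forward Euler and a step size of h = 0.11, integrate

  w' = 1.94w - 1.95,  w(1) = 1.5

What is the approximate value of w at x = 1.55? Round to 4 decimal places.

2.3068

Euler: w_{n+1} = w_n + h·f(x_n, w_n).
x=1.000000, w=1.500000: f=0.960000 → w ← 1.500000 + 0.11·0.960000 = 1.605600
x=1.110000, w=1.605600: f=1.164864 → w ← 1.605600 + 0.11·1.164864 = 1.733735
x=1.220000, w=1.733735: f=1.413446 → w ← 1.733735 + 0.11·1.413446 = 1.889214
x=1.330000, w=1.889214: f=1.715075 → w ← 1.889214 + 0.11·1.715075 = 2.077872
x=1.440000, w=2.077872: f=2.081072 → w ← 2.077872 + 0.11·2.081072 = 2.306790
w(1.55) ≈ 2.3068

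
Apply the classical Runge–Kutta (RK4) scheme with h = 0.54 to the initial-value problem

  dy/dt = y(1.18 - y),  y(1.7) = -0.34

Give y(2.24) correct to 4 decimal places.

RK4: k1 = f(t_n, y_n); k2 = f(t_n + h/2, y_n + (h/2)·k1); k3 = f(t_n + h/2, y_n + (h/2)·k2); k4 = f(t_n + h, y_n + h·k3); y_{n+1} = y_n + (h/6)·(k1 + 2k2 + 2k3 + k4).
t=1.700000, y=-0.340000:
  k1 = f(1.700000, -0.340000) = -0.516800
  k2 = f(1.970000, -0.479536) = -0.795807
  k3 = f(1.970000, -0.554868) = -0.962623
  k4 = f(2.240000, -0.859816) = -1.753867
  y ← -0.340000 + (0.54/6)·(k1 + 2k2 + 2k3 + k4) = -0.860877
y(2.24) ≈ -0.8609

-0.8609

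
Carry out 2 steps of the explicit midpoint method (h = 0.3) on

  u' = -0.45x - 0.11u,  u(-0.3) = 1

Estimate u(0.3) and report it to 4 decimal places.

Midpoint: k1 = f(x_n, u_n); k2 = f(x_n + h/2, u_n + (h/2)·k1); u_{n+1} = u_n + h·k2.
x=-0.300000, u=1.000000:
  k1 = f(-0.300000, 1.000000) = 0.025000
  k2 = f(-0.150000, 1.003750) = -0.042912
  u ← 1.000000 + 0.3·(-0.042912) = 0.987126
x=0.000000, u=0.987126:
  k1 = f(0.000000, 0.987126) = -0.108584
  k2 = f(0.150000, 0.970839) = -0.174292
  u ← 0.987126 + 0.3·(-0.174292) = 0.934839
u(0.3) ≈ 0.9348

0.9348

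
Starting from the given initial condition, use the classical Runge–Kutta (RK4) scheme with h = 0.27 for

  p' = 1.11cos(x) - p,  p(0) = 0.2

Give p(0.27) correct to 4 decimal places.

0.4119

RK4: k1 = f(x_n, p_n); k2 = f(x_n + h/2, p_n + (h/2)·k1); k3 = f(x_n + h/2, p_n + (h/2)·k2); k4 = f(x_n + h, p_n + h·k3); p_{n+1} = p_n + (h/6)·(k1 + 2k2 + 2k3 + k4).
x=0.000000, p=0.200000:
  k1 = f(0.000000, 0.200000) = 0.910000
  k2 = f(0.135000, 0.322850) = 0.777050
  k3 = f(0.135000, 0.304902) = 0.794999
  k4 = f(0.270000, 0.414650) = 0.655136
  p ← 0.200000 + (0.27/6)·(k1 + 2k2 + 2k3 + k4) = 0.411916
p(0.27) ≈ 0.4119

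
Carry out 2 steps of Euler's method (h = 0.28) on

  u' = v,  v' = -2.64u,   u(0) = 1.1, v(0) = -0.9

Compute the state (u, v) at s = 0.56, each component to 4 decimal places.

Euler on (u,v): u_{n+1} = u_n + h·u', v_{n+1} = v_n + h·v'.
0.000000: (1.100000, -0.900000); f=(-0.900000, -2.904000) → (0.848000, -1.713120)
0.280000: (0.848000, -1.713120); f=(-1.713120, -2.238720) → (0.368326, -2.339962)
(u(0.56), v(0.56)) ≈ (0.3683, -2.3400)

0.3683, -2.3400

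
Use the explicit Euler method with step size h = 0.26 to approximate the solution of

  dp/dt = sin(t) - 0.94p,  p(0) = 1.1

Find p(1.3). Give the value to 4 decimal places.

0.7359

Euler: p_{n+1} = p_n + h·f(t_n, p_n).
t=0.000000, p=1.100000: f=-1.034000 → p ← 1.100000 + 0.26·(-1.034000) = 0.831160
t=0.260000, p=0.831160: f=-0.524210 → p ← 0.831160 + 0.26·(-0.524210) = 0.694865
t=0.520000, p=0.694865: f=-0.156293 → p ← 0.694865 + 0.26·(-0.156293) = 0.654229
t=0.780000, p=0.654229: f=0.088304 → p ← 0.654229 + 0.26·0.088304 = 0.677188
t=1.040000, p=0.677188: f=0.225847 → p ← 0.677188 + 0.26·0.225847 = 0.735909
p(1.3) ≈ 0.7359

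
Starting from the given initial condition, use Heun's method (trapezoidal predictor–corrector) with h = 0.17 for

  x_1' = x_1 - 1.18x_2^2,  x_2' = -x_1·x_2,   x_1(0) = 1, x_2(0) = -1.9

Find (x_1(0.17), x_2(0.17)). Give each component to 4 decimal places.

0.5114, -1.6787

Heun on (x_1,x_2): k1 = f(t_n, state_n); k2 = f(t_n + h, state_n + h·k1); state_{n+1} = state_n + (h/2)·(k1 + k2).
0.000000: (1.000000, -1.900000)
  k1 = (-3.259800, 1.900000)
  predictor → (0.445834, -1.577000)
  k2 = (-2.488742, 0.703080)
  → (0.511374, -1.678738)
(x_1(0.17), x_2(0.17)) ≈ (0.5114, -1.6787)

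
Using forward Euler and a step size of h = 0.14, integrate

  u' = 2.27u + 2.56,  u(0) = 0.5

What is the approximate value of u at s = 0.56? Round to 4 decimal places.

3.7812

Euler: u_{n+1} = u_n + h·f(s_n, u_n).
s=0.000000, u=0.500000: f=3.695000 → u ← 0.500000 + 0.14·3.695000 = 1.017300
s=0.140000, u=1.017300: f=4.869271 → u ← 1.017300 + 0.14·4.869271 = 1.698998
s=0.280000, u=1.698998: f=6.416725 → u ← 1.698998 + 0.14·6.416725 = 2.597339
s=0.420000, u=2.597339: f=8.455961 → u ← 2.597339 + 0.14·8.455961 = 3.781174
u(0.56) ≈ 3.7812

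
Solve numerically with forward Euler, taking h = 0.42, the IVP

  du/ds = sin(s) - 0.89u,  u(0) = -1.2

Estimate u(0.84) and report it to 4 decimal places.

-0.2993

Euler: u_{n+1} = u_n + h·f(s_n, u_n).
s=0.000000, u=-1.200000: f=1.068000 → u ← -1.200000 + 0.42·1.068000 = -0.751440
s=0.420000, u=-0.751440: f=1.076542 → u ← -0.751440 + 0.42·1.076542 = -0.299292
u(0.84) ≈ -0.2993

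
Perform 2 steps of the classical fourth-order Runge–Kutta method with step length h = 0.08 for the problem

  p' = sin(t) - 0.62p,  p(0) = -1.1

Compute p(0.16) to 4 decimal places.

-0.9838

RK4: k1 = f(t_n, p_n); k2 = f(t_n + h/2, p_n + (h/2)·k1); k3 = f(t_n + h/2, p_n + (h/2)·k2); k4 = f(t_n + h, p_n + h·k3); p_{n+1} = p_n + (h/6)·(k1 + 2k2 + 2k3 + k4).
t=0.000000, p=-1.100000:
  k1 = f(0.000000, -1.100000) = 0.682000
  k2 = f(0.040000, -1.072720) = 0.705076
  k3 = f(0.040000, -1.071797) = 0.704503
  k4 = f(0.080000, -1.043640) = 0.726971
  p ← -1.100000 + (0.08/6)·(k1 + 2k2 + 2k3 + k4) = -1.043625
t=0.080000, p=-1.043625:
  k1 = f(0.080000, -1.043625) = 0.726962
  k2 = f(0.120000, -1.014546) = 0.748731
  k3 = f(0.120000, -1.013676) = 0.748191
  k4 = f(0.160000, -0.983770) = 0.769255
  p ← -1.043625 + (0.08/6)·(k1 + 2k2 + 2k3 + k4) = -0.983757
p(0.16) ≈ -0.9838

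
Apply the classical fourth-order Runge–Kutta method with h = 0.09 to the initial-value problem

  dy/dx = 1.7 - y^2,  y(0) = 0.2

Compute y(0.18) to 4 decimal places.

0.4834

RK4: k1 = f(x_n, y_n); k2 = f(x_n + h/2, y_n + (h/2)·k1); k3 = f(x_n + h/2, y_n + (h/2)·k2); k4 = f(x_n + h, y_n + h·k3); y_{n+1} = y_n + (h/6)·(k1 + 2k2 + 2k3 + k4).
x=0.000000, y=0.200000:
  k1 = f(0.000000, 0.200000) = 1.660000
  k2 = f(0.045000, 0.274700) = 1.624540
  k3 = f(0.045000, 0.273104) = 1.625414
  k4 = f(0.090000, 0.346287) = 1.580085
  y ← 0.200000 + (0.09/6)·(k1 + 2k2 + 2k3 + k4) = 0.346100
x=0.090000, y=0.346100:
  k1 = f(0.090000, 0.346100) = 1.580215
  k2 = f(0.135000, 0.417210) = 1.525936
  k3 = f(0.135000, 0.414767) = 1.527968
  k4 = f(0.180000, 0.483617) = 1.466115
  y ← 0.346100 + (0.09/6)·(k1 + 2k2 + 2k3 + k4) = 0.483412
y(0.18) ≈ 0.4834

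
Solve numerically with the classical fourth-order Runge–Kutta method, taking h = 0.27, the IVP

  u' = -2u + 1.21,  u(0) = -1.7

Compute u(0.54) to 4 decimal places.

-0.1787

RK4: k1 = f(t_n, u_n); k2 = f(t_n + h/2, u_n + (h/2)·k1); k3 = f(t_n + h/2, u_n + (h/2)·k2); k4 = f(t_n + h, u_n + h·k3); u_{n+1} = u_n + (h/6)·(k1 + 2k2 + 2k3 + k4).
t=0.000000, u=-1.700000:
  k1 = f(0.000000, -1.700000) = 4.610000
  k2 = f(0.135000, -1.077650) = 3.365300
  k3 = f(0.135000, -1.245684) = 3.701369
  k4 = f(0.270000, -0.700630) = 2.611261
  u ← -1.700000 + (0.27/6)·(k1 + 2k2 + 2k3 + k4) = -0.739043
t=0.270000, u=-0.739043:
  k1 = f(0.270000, -0.739043) = 2.688086
  k2 = f(0.405000, -0.376151) = 1.962303
  k3 = f(0.405000, -0.474132) = 2.158264
  k4 = f(0.540000, -0.156312) = 1.522623
  u ← -0.739043 + (0.27/6)·(k1 + 2k2 + 2k3 + k4) = -0.178710
u(0.54) ≈ -0.1787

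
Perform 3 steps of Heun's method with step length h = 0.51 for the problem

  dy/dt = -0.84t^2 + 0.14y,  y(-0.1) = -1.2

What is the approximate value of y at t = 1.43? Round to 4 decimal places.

Heun: k1 = f(t_n, y_n); k2 = f(t_n + h, y_n + h·k1); y_{n+1} = y_n + (h/2)·(k1 + k2).
t=-0.100000, y=-1.200000:
  k1 = f(-0.100000, -1.200000) = -0.176400
  k2 = f(0.410000, -1.289964) = -0.321799
  y ← -1.200000 + (0.51/2)·(-0.176400 + (-0.321799)) = -1.327041
t=0.410000, y=-1.327041:
  k1 = f(0.410000, -1.327041) = -0.326990
  k2 = f(0.920000, -1.493805) = -0.920109
  y ← -1.327041 + (0.51/2)·(-0.326990 + (-0.920109)) = -1.645051
t=0.920000, y=-1.645051:
  k1 = f(0.920000, -1.645051) = -0.941283
  k2 = f(1.430000, -2.125105) = -2.015231
  y ← -1.645051 + (0.51/2)·(-0.941283 + (-2.015231)) = -2.398962
y(1.43) ≈ -2.3990

-2.3990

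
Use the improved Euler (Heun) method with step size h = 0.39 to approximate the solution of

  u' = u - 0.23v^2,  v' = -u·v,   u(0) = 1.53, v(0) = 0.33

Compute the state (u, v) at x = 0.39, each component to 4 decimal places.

Heun on (u,v): k1 = f(x_n, state_n); k2 = f(x_n + h, state_n + h·k1); state_{n+1} = state_n + (h/2)·(k1 + k2).
0.000000: (1.530000, 0.330000)
  k1 = (1.504953, -0.504900)
  predictor → (2.116932, 0.133089)
  k2 = (2.112858, -0.281740)
  → (2.235473, 0.176605)
(u(0.39), v(0.39)) ≈ (2.2355, 0.1766)

2.2355, 0.1766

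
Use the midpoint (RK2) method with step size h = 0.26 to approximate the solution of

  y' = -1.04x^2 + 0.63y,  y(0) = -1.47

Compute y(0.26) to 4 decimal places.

Midpoint: k1 = f(x_n, y_n); k2 = f(x_n + h/2, y_n + (h/2)·k1); y_{n+1} = y_n + h·k2.
x=0.000000, y=-1.470000:
  k1 = f(0.000000, -1.470000) = -0.926100
  k2 = f(0.130000, -1.590393) = -1.019524
  y ← -1.470000 + 0.26·(-1.019524) = -1.735076
y(0.26) ≈ -1.7351

-1.7351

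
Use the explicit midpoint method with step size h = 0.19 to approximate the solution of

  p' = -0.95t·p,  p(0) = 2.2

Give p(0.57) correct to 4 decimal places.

1.8830

Midpoint: k1 = f(t_n, p_n); k2 = f(t_n + h/2, p_n + (h/2)·k1); p_{n+1} = p_n + h·k2.
t=0.000000, p=2.200000:
  k1 = f(0.000000, 2.200000) = 0.000000
  k2 = f(0.095000, 2.200000) = -0.198550
  p ← 2.200000 + 0.19·(-0.198550) = 2.162276
t=0.190000, p=2.162276:
  k1 = f(0.190000, 2.162276) = -0.390291
  k2 = f(0.285000, 2.125198) = -0.575397
  p ← 2.162276 + 0.19·(-0.575397) = 2.052950
t=0.380000, p=2.052950:
  k1 = f(0.380000, 2.052950) = -0.741115
  k2 = f(0.475000, 1.982544) = -0.894623
  p ← 2.052950 + 0.19·(-0.894623) = 1.882972
p(0.57) ≈ 1.8830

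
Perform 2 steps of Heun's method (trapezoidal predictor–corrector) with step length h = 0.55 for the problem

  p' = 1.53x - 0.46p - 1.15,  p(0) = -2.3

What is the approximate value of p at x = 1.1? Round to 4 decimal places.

-1.5627

Heun: k1 = f(x_n, p_n); k2 = f(x_n + h, p_n + h·k1); p_{n+1} = p_n + (h/2)·(k1 + k2).
x=0.000000, p=-2.300000:
  k1 = f(0.000000, -2.300000) = -0.092000
  k2 = f(0.550000, -2.350600) = 0.772776
  p ← -2.300000 + (0.55/2)·(-0.092000 + 0.772776) = -2.112787
x=0.550000, p=-2.112787:
  k1 = f(0.550000, -2.112787) = 0.663382
  k2 = f(1.100000, -1.747927) = 1.337046
  p ← -2.112787 + (0.55/2)·(0.663382 + 1.337046) = -1.562669
p(1.1) ≈ -1.5627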